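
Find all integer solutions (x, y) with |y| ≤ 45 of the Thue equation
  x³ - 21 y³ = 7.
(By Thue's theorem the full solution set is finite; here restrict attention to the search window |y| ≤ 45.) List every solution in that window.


The equation is x³ - 21y³ = 7. For fixed y, x³ = 21·y³ + 7, so a solution requires the RHS to be a perfect cube.
Strategy: iterate y from -45 to 45, compute RHS = 21·y³ + 7, and check whether it is a (positive or negative) perfect cube.
Check small values of y:
  y = 0: RHS = 7 is not a perfect cube.
  y = 1: RHS = 28 is not a perfect cube.
  y = -1: RHS = -14 is not a perfect cube.
  y = 2: RHS = 175 is not a perfect cube.
  y = -2: RHS = -161 is not a perfect cube.
  y = 3: RHS = 574 is not a perfect cube.
  y = -3: RHS = -560 is not a perfect cube.
Continuing the search up to |y| = 45 finds no solutions either.
No (x, y) in the scanned range satisfies the equation.

No integer solutions with |y| ≤ 45.


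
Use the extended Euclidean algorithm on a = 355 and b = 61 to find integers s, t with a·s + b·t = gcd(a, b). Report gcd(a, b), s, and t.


Euclidean algorithm on (355, 61) — divide until remainder is 0:
  355 = 5 · 61 + 50
  61 = 1 · 50 + 11
  50 = 4 · 11 + 6
  11 = 1 · 6 + 5
  6 = 1 · 5 + 1
  5 = 5 · 1 + 0
gcd(355, 61) = 1.
Track Bezout coefficients alongside the remainders: start with r₀ = 355 = a·1 + b·0 (s = 1, t = 0) and r₁ = 61 = a·0 + b·1 (s = 0, t = 1); each new remainder r_{k+1} = r_{k-1} − q_k·r_k inherits s_{k+1} = s_{k-1} − q_k·s_k, t_{k+1} = t_{k-1} − q_k·t_k, so r_k = a·s_k + b·t_k at every step:
  q = 5: r = 50, s = 1 − 5·0 = 1, t = 0 − 5·1 = -5  (check: 355·1 + 61·(-5) = 50)
  q = 1: r = 11, s = 0 − 1·1 = -1, t = 1 − 1·(-5) = 6  (check: 355·(-1) + 61·6 = 11)
  q = 4: r = 6, s = 1 − 4·(-1) = 5, t = -5 − 4·6 = -29  (check: 355·5 + 61·(-29) = 6)
  q = 1: r = 5, s = -1 − 1·5 = -6, t = 6 − 1·(-29) = 35  (check: 355·(-6) + 61·35 = 5)
  q = 1: r = 1, s = 5 − 1·(-6) = 11, t = -29 − 1·35 = -64  (check: 355·11 + 61·(-64) = 1)
The row with r = 1 (the gcd) gives the Bezout coefficients s = 11, t = -64.
Result: 355 · (11) + 61 · (-64) = 1.

gcd(355, 61) = 1; s = 11, t = -64 (check: 355·11 + 61·(-64) = 1).


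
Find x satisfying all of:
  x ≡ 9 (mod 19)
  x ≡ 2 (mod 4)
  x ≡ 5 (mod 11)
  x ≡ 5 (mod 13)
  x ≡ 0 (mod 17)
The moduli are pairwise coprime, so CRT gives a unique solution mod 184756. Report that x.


Product of moduli M = 19 · 4 · 11 · 13 · 17 = 184756.
Merge one congruence at a time:
  Start: x ≡ 9 (mod 19).
  Combine with x ≡ 2 (mod 4); new modulus lcm = 76.
    Write x = 9 + 19·t and substitute into x ≡ 2 (mod 4): 19·t ≡ 2 − 9 = -7 (mod 4).
    Reduce coefficients mod 4: 3·t ≡ 1 (mod 4).
    The inverse of 3 mod 4 is 3 (since 3·3 = 9 = 2·4 + 1), so t ≡ 3·1 = 3 ≡ 3 (mod 4).
    Then x = 9 + 19·3 = 66, valid modulo lcm(19, 4) = 76: x ≡ 66 (mod 76).
  Combine with x ≡ 5 (mod 11); new modulus lcm = 836.
    Write x = 66 + 76·t and substitute into x ≡ 5 (mod 11): 76·t ≡ 5 − 66 = -61 (mod 11).
    Reduce coefficients mod 11: 10·t ≡ 5 (mod 11).
    The inverse of 10 mod 11 is 10 (since 10·10 = 100 = 9·11 + 1), so t ≡ 10·5 = 50 ≡ 6 (mod 11).
    Then x = 66 + 76·6 = 522, valid modulo lcm(76, 11) = 836: x ≡ 522 (mod 836).
  Combine with x ≡ 5 (mod 13); new modulus lcm = 10868.
    Write x = 522 + 836·t and substitute into x ≡ 5 (mod 13): 836·t ≡ 5 − 522 = -517 (mod 13).
    Reduce coefficients mod 13: 4·t ≡ 3 (mod 13).
    The inverse of 4 mod 13 is 10 (since 4·10 = 40 = 3·13 + 1), so t ≡ 10·3 = 30 ≡ 4 (mod 13).
    Then x = 522 + 836·4 = 3866, valid modulo lcm(836, 13) = 10868: x ≡ 3866 (mod 10868).
  Combine with x ≡ 0 (mod 17); new modulus lcm = 184756.
    Write x = 3866 + 10868·t and substitute into x ≡ 0 (mod 17): 10868·t ≡ 0 − 3866 = -3866 (mod 17).
    Reduce coefficients mod 17: 5·t ≡ 10 (mod 17).
    The inverse of 5 mod 17 is 7 (since 5·7 = 35 = 2·17 + 1), so t ≡ 7·10 = 70 ≡ 2 (mod 17).
    Then x = 3866 + 10868·2 = 25602, valid modulo lcm(10868, 17) = 184756: x ≡ 25602 (mod 184756).
Verify against each original: 25602 mod 19 = 9, 25602 mod 4 = 2, 25602 mod 11 = 5, 25602 mod 13 = 5, 25602 mod 17 = 0.

x ≡ 25602 (mod 184756).


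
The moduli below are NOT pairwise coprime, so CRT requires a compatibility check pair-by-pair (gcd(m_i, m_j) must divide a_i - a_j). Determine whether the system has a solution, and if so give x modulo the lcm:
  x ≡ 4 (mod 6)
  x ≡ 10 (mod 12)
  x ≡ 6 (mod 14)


Moduli 6, 12, 14 are not pairwise coprime, so CRT works modulo lcm(m_i) when all pairwise compatibility conditions hold.
Pairwise compatibility: gcd(m_i, m_j) must divide a_i - a_j for every pair.
Merge one congruence at a time:
  Start: x ≡ 4 (mod 6).
  Combine with x ≡ 10 (mod 12): gcd(6, 12) = 6; 10 - 4 = 6, which IS divisible by 6, so compatible.
    Write x = 4 + 6·t and substitute into x ≡ 10 (mod 12): 6·t ≡ 10 − 4 = 6 (mod 12).
    Divide the congruence (and modulus) by g = 6: 1·t ≡ 1 (mod 2).
    So t ≡ 1 (mod 2).
    Then x = 4 + 6·1 = 10, valid modulo lcm(6, 12) = 12: x ≡ 10 (mod 12).
  Combine with x ≡ 6 (mod 14): gcd(12, 14) = 2; 6 - 10 = -4, which IS divisible by 2, so compatible.
    Write x = 10 + 12·t and substitute into x ≡ 6 (mod 14): 12·t ≡ 6 − 10 = -4 (mod 14).
    Divide the congruence (and modulus) by g = 2: 6·t ≡ -2 (mod 7).
    Reduce coefficients mod 7: 6·t ≡ 5 (mod 7).
    The inverse of 6 mod 7 is 6 (since 6·6 = 36 = 5·7 + 1), so t ≡ 6·5 = 30 ≡ 2 (mod 7).
    Then x = 10 + 12·2 = 34, valid modulo lcm(12, 14) = 84: x ≡ 34 (mod 84).
Verify: 34 mod 6 = 4, 34 mod 12 = 10, 34 mod 14 = 6.

x ≡ 34 (mod 84).


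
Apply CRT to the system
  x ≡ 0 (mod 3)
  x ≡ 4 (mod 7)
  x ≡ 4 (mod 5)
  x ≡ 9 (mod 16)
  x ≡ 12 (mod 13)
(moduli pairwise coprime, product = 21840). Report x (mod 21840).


Product of moduli M = 3 · 7 · 5 · 16 · 13 = 21840.
Merge one congruence at a time:
  Start: x ≡ 0 (mod 3).
  Combine with x ≡ 4 (mod 7); new modulus lcm = 21.
    Write x = 0 + 3·t and substitute into x ≡ 4 (mod 7): 3·t ≡ 4 − 0 = 4 (mod 7).
    The inverse of 3 mod 7 is 5 (since 3·5 = 15 = 2·7 + 1), so t ≡ 5·4 = 20 ≡ 6 (mod 7).
    Then x = 0 + 3·6 = 18, valid modulo lcm(3, 7) = 21: x ≡ 18 (mod 21).
  Combine with x ≡ 4 (mod 5); new modulus lcm = 105.
    Write x = 18 + 21·t and substitute into x ≡ 4 (mod 5): 21·t ≡ 4 − 18 = -14 (mod 5).
    Reduce coefficients mod 5: 1·t ≡ 1 (mod 5).
    So t ≡ 1 (mod 5).
    Then x = 18 + 21·1 = 39, valid modulo lcm(21, 5) = 105: x ≡ 39 (mod 105).
  Combine with x ≡ 9 (mod 16); new modulus lcm = 1680.
    Write x = 39 + 105·t and substitute into x ≡ 9 (mod 16): 105·t ≡ 9 − 39 = -30 (mod 16).
    Reduce coefficients mod 16: 9·t ≡ 2 (mod 16).
    The inverse of 9 mod 16 is 9 (since 9·9 = 81 = 5·16 + 1), so t ≡ 9·2 = 18 ≡ 2 (mod 16).
    Then x = 39 + 105·2 = 249, valid modulo lcm(105, 16) = 1680: x ≡ 249 (mod 1680).
  Combine with x ≡ 12 (mod 13); new modulus lcm = 21840.
    Write x = 249 + 1680·t and substitute into x ≡ 12 (mod 13): 1680·t ≡ 12 − 249 = -237 (mod 13).
    Reduce coefficients mod 13: 3·t ≡ 10 (mod 13).
    The inverse of 3 mod 13 is 9 (since 3·9 = 27 = 2·13 + 1), so t ≡ 9·10 = 90 ≡ 12 (mod 13).
    Then x = 249 + 1680·12 = 20409, valid modulo lcm(1680, 13) = 21840: x ≡ 20409 (mod 21840).
Verify against each original: 20409 mod 3 = 0, 20409 mod 7 = 4, 20409 mod 5 = 4, 20409 mod 16 = 9, 20409 mod 13 = 12.

x ≡ 20409 (mod 21840).


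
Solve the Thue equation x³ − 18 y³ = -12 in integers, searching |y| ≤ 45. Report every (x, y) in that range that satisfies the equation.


The equation is x³ - 18y³ = -12. For fixed y, x³ = 18·y³ − 12, so a solution requires the RHS to be a perfect cube.
Strategy: iterate y from -45 to 45, compute RHS = 18·y³ − 12, and check whether it is a (positive or negative) perfect cube.
Check small values of y:
  y = 0: RHS = -12 is not a perfect cube.
  y = 1: RHS = 6 is not a perfect cube.
  y = -1: RHS = -30 is not a perfect cube.
  y = 2: RHS = 132 is not a perfect cube.
  y = -2: RHS = -156 is not a perfect cube.
  y = 3: RHS = 474 is not a perfect cube.
  y = -3: RHS = -498 is not a perfect cube.
Continuing the search up to |y| = 45 finds no solutions either.
No (x, y) in the scanned range satisfies the equation.

No integer solutions with |y| ≤ 45.


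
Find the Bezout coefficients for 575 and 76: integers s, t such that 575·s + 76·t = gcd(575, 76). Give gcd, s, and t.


Euclidean algorithm on (575, 76) — divide until remainder is 0:
  575 = 7 · 76 + 43
  76 = 1 · 43 + 33
  43 = 1 · 33 + 10
  33 = 3 · 10 + 3
  10 = 3 · 3 + 1
  3 = 3 · 1 + 0
gcd(575, 76) = 1.
Track Bezout coefficients alongside the remainders: start with r₀ = 575 = a·1 + b·0 (s = 1, t = 0) and r₁ = 76 = a·0 + b·1 (s = 0, t = 1); each new remainder r_{k+1} = r_{k-1} − q_k·r_k inherits s_{k+1} = s_{k-1} − q_k·s_k, t_{k+1} = t_{k-1} − q_k·t_k, so r_k = a·s_k + b·t_k at every step:
  q = 7: r = 43, s = 1 − 7·0 = 1, t = 0 − 7·1 = -7  (check: 575·1 + 76·(-7) = 43)
  q = 1: r = 33, s = 0 − 1·1 = -1, t = 1 − 1·(-7) = 8  (check: 575·(-1) + 76·8 = 33)
  q = 1: r = 10, s = 1 − 1·(-1) = 2, t = -7 − 1·8 = -15  (check: 575·2 + 76·(-15) = 10)
  q = 3: r = 3, s = -1 − 3·2 = -7, t = 8 − 3·(-15) = 53  (check: 575·(-7) + 76·53 = 3)
  q = 3: r = 1, s = 2 − 3·(-7) = 23, t = -15 − 3·53 = -174  (check: 575·23 + 76·(-174) = 1)
The row with r = 1 (the gcd) gives the Bezout coefficients s = 23, t = -174.
Result: 575 · (23) + 76 · (-174) = 1.

gcd(575, 76) = 1; s = 23, t = -174 (check: 575·23 + 76·(-174) = 1).


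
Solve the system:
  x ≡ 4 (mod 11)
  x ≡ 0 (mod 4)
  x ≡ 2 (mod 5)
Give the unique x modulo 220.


Moduli 11, 4, 5 are pairwise coprime; by CRT there is a unique solution modulo M = 11 · 4 · 5 = 220.
Solve pairwise, accumulating the modulus:
  Start with x ≡ 4 (mod 11).
  Combine with x ≡ 0 (mod 4): since gcd(11, 4) = 1, we get a unique residue mod 44.
    Write x = 4 + 11·t and substitute into x ≡ 0 (mod 4): 11·t ≡ 0 − 4 = -4 (mod 4).
    Reduce coefficients mod 4: 3·t ≡ 0 (mod 4).
    The inverse of 3 mod 4 is 3 (since 3·3 = 9 = 2·4 + 1), so t ≡ 3·0 = 0 ≡ 0 (mod 4).
    Then x = 4 + 11·0 = 4, valid modulo lcm(11, 4) = 44: x ≡ 4 (mod 44).
  Combine with x ≡ 2 (mod 5): since gcd(44, 5) = 1, we get a unique residue mod 220.
    Write x = 4 + 44·t and substitute into x ≡ 2 (mod 5): 44·t ≡ 2 − 4 = -2 (mod 5).
    Reduce coefficients mod 5: 4·t ≡ 3 (mod 5).
    The inverse of 4 mod 5 is 4 (since 4·4 = 16 = 3·5 + 1), so t ≡ 4·3 = 12 ≡ 2 (mod 5).
    Then x = 4 + 44·2 = 92, valid modulo lcm(44, 5) = 220: x ≡ 92 (mod 220).
Verify: 92 mod 11 = 4 ✓, 92 mod 4 = 0 ✓, 92 mod 5 = 2 ✓.

x ≡ 92 (mod 220).


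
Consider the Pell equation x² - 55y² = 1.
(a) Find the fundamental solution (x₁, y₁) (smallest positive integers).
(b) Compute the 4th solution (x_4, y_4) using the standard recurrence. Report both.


Step 1: Find the fundamental solution (x₁, y₁) of x² - 55y² = 1.
  Expand √55 as a continued fraction. a₀ = ⌊√55⌋ = 7; iterate m_{k+1} = d_k·a_k − m_k, d_{k+1} = (55 − m_{k+1}²)/d_k, a_{k+1} = ⌊(a₀ + m_{k+1})/d_{k+1}⌋ (starting m₀ = 0, d₀ = 1), with convergents p_k = a_k·p_{k-1} + p_{k-2}, q_k = a_k·q_{k-1} + q_{k-2} (p₋₁ = 1, q₋₁ = 0):
  k = 0: a₀ = 7; p₀/q₀ = 7/1; p₀² − 55·q₀² = 49 − 55 = -6.
  k = 1: m = 7, d = 6, a = ⌊(7 + 7)/6⌋ = 2; p/q = (2·7 + 1)/(2·1 + 0) = 15/2; p² − 55·q² = 225 − 220 = 5.
  k = 2: m = 5, d = 5, a = ⌊(7 + 5)/5⌋ = 2; p/q = (2·15 + 7)/(2·2 + 1) = 37/5; p² − 55·q² = 1369 − 1375 = -6.
  k = 3: m = 5, d = 6, a = ⌊(7 + 5)/6⌋ = 2; p/q = (2·37 + 15)/(2·5 + 2) = 89/12; p² − 55·q² = 7921 − 7920 = 1.
  The first convergent with p² − 55·q² = 1 gives the fundamental solution (x₁, y₁) = (89, 12).
Step 2: Apply the recurrence (x_{n+1}, y_{n+1}) = (x₁x_n + 55y₁y_n, x₁y_n + y₁x_n) repeatedly.
  From (x_1, y_1) = (89, 12): x_2 = 89·89 + 55·12·12 = 15841; y_2 = 89·12 + 12·89 = 2136.
  From (x_2, y_2) = (15841, 2136): x_3 = 89·15841 + 55·12·2136 = 2819609; y_3 = 89·2136 + 12·15841 = 380196.
  From (x_3, y_3) = (2819609, 380196): x_4 = 89·2819609 + 55·12·380196 = 501874561; y_4 = 89·380196 + 12·2819609 = 67672752.
Step 3: Verify x_4² - 55·y_4² = 251878074978942721 - 251878074978942720 = 1 (should be 1). ✓

(x_1, y_1) = (89, 12); (x_4, y_4) = (501874561, 67672752).


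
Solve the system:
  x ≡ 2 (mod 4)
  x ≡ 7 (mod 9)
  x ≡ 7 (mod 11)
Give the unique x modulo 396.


Moduli 4, 9, 11 are pairwise coprime; by CRT there is a unique solution modulo M = 4 · 9 · 11 = 396.
Solve pairwise, accumulating the modulus:
  Start with x ≡ 2 (mod 4).
  Combine with x ≡ 7 (mod 9): since gcd(4, 9) = 1, we get a unique residue mod 36.
    Write x = 2 + 4·t and substitute into x ≡ 7 (mod 9): 4·t ≡ 7 − 2 = 5 (mod 9).
    The inverse of 4 mod 9 is 7 (since 4·7 = 28 = 3·9 + 1), so t ≡ 7·5 = 35 ≡ 8 (mod 9).
    Then x = 2 + 4·8 = 34, valid modulo lcm(4, 9) = 36: x ≡ 34 (mod 36).
  Combine with x ≡ 7 (mod 11): since gcd(36, 11) = 1, we get a unique residue mod 396.
    Write x = 34 + 36·t and substitute into x ≡ 7 (mod 11): 36·t ≡ 7 − 34 = -27 (mod 11).
    Reduce coefficients mod 11: 3·t ≡ 6 (mod 11).
    The inverse of 3 mod 11 is 4 (since 3·4 = 12 = 1·11 + 1), so t ≡ 4·6 = 24 ≡ 2 (mod 11).
    Then x = 34 + 36·2 = 106, valid modulo lcm(36, 11) = 396: x ≡ 106 (mod 396).
Verify: 106 mod 4 = 2 ✓, 106 mod 9 = 7 ✓, 106 mod 11 = 7 ✓.

x ≡ 106 (mod 396).


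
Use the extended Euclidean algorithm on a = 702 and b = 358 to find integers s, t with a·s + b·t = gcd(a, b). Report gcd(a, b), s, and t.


Euclidean algorithm on (702, 358) — divide until remainder is 0:
  702 = 1 · 358 + 344
  358 = 1 · 344 + 14
  344 = 24 · 14 + 8
  14 = 1 · 8 + 6
  8 = 1 · 6 + 2
  6 = 3 · 2 + 0
gcd(702, 358) = 2.
Track Bezout coefficients alongside the remainders: start with r₀ = 702 = a·1 + b·0 (s = 1, t = 0) and r₁ = 358 = a·0 + b·1 (s = 0, t = 1); each new remainder r_{k+1} = r_{k-1} − q_k·r_k inherits s_{k+1} = s_{k-1} − q_k·s_k, t_{k+1} = t_{k-1} − q_k·t_k, so r_k = a·s_k + b·t_k at every step:
  q = 1: r = 344, s = 1 − 1·0 = 1, t = 0 − 1·1 = -1  (check: 702·1 + 358·(-1) = 344)
  q = 1: r = 14, s = 0 − 1·1 = -1, t = 1 − 1·(-1) = 2  (check: 702·(-1) + 358·2 = 14)
  q = 24: r = 8, s = 1 − 24·(-1) = 25, t = -1 − 24·2 = -49  (check: 702·25 + 358·(-49) = 8)
  q = 1: r = 6, s = -1 − 1·25 = -26, t = 2 − 1·(-49) = 51  (check: 702·(-26) + 358·51 = 6)
  q = 1: r = 2, s = 25 − 1·(-26) = 51, t = -49 − 1·51 = -100  (check: 702·51 + 358·(-100) = 2)
The row with r = 2 (the gcd) gives the Bezout coefficients s = 51, t = -100.
Result: 702 · (51) + 358 · (-100) = 2.

gcd(702, 358) = 2; s = 51, t = -100 (check: 702·51 + 358·(-100) = 2).


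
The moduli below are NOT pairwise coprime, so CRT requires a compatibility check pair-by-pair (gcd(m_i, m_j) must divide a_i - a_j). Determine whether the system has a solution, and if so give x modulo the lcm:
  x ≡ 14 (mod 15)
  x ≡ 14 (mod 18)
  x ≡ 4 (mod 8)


Moduli 15, 18, 8 are not pairwise coprime, so CRT works modulo lcm(m_i) when all pairwise compatibility conditions hold.
Pairwise compatibility: gcd(m_i, m_j) must divide a_i - a_j for every pair.
Merge one congruence at a time:
  Start: x ≡ 14 (mod 15).
  Combine with x ≡ 14 (mod 18): gcd(15, 18) = 3; 14 - 14 = 0, which IS divisible by 3, so compatible.
    Write x = 14 + 15·t and substitute into x ≡ 14 (mod 18): 15·t ≡ 14 − 14 = 0 (mod 18).
    Divide the congruence (and modulus) by g = 3: 5·t ≡ 0 (mod 6).
    The inverse of 5 mod 6 is 5 (since 5·5 = 25 = 4·6 + 1), so t ≡ 5·0 = 0 ≡ 0 (mod 6).
    Then x = 14 + 15·0 = 14, valid modulo lcm(15, 18) = 90: x ≡ 14 (mod 90).
  Combine with x ≡ 4 (mod 8): gcd(90, 8) = 2; 4 - 14 = -10, which IS divisible by 2, so compatible.
    Write x = 14 + 90·t and substitute into x ≡ 4 (mod 8): 90·t ≡ 4 − 14 = -10 (mod 8).
    Divide the congruence (and modulus) by g = 2: 45·t ≡ -5 (mod 4).
    Reduce coefficients mod 4: 1·t ≡ 3 (mod 4).
    So t ≡ 3 (mod 4).
    Then x = 14 + 90·3 = 284, valid modulo lcm(90, 8) = 360: x ≡ 284 (mod 360).
Verify: 284 mod 15 = 14, 284 mod 18 = 14, 284 mod 8 = 4.

x ≡ 284 (mod 360).


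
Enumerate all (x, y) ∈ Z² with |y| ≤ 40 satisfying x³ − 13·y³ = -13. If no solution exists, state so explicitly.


The equation is x³ - 13y³ = -13. For fixed y, x³ = 13·y³ − 13, so a solution requires the RHS to be a perfect cube.
Strategy: iterate y from -40 to 40, compute RHS = 13·y³ − 13, and check whether it is a (positive or negative) perfect cube.
Check small values of y:
  y = 0: RHS = -13 is not a perfect cube.
  y = 1: RHS = 0 = (0)³ ⇒ x = 0 works.
  y = -1: RHS = -26 is not a perfect cube.
  y = 2: RHS = 91 is not a perfect cube.
  y = -2: RHS = -117 is not a perfect cube.
  y = 3: RHS = 338 is not a perfect cube.
  y = -3: RHS = -364 is not a perfect cube.
Continuing the search up to |y| = 40 finds no further solutions beyond those listed.
Collected solutions: (0, 1).

Solutions (with |y| ≤ 40): (0, 1).


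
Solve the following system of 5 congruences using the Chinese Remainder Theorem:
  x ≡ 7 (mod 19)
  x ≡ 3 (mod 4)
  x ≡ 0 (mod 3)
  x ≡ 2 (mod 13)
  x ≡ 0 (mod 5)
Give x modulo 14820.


Product of moduli M = 19 · 4 · 3 · 13 · 5 = 14820.
Merge one congruence at a time:
  Start: x ≡ 7 (mod 19).
  Combine with x ≡ 3 (mod 4); new modulus lcm = 76.
    Write x = 7 + 19·t and substitute into x ≡ 3 (mod 4): 19·t ≡ 3 − 7 = -4 (mod 4).
    Reduce coefficients mod 4: 3·t ≡ 0 (mod 4).
    The inverse of 3 mod 4 is 3 (since 3·3 = 9 = 2·4 + 1), so t ≡ 3·0 = 0 ≡ 0 (mod 4).
    Then x = 7 + 19·0 = 7, valid modulo lcm(19, 4) = 76: x ≡ 7 (mod 76).
  Combine with x ≡ 0 (mod 3); new modulus lcm = 228.
    Write x = 7 + 76·t and substitute into x ≡ 0 (mod 3): 76·t ≡ 0 − 7 = -7 (mod 3).
    Reduce coefficients mod 3: 1·t ≡ 2 (mod 3).
    So t ≡ 2 (mod 3).
    Then x = 7 + 76·2 = 159, valid modulo lcm(76, 3) = 228: x ≡ 159 (mod 228).
  Combine with x ≡ 2 (mod 13); new modulus lcm = 2964.
    Write x = 159 + 228·t and substitute into x ≡ 2 (mod 13): 228·t ≡ 2 − 159 = -157 (mod 13).
    Reduce coefficients mod 13: 7·t ≡ 12 (mod 13).
    The inverse of 7 mod 13 is 2 (since 7·2 = 14 = 1·13 + 1), so t ≡ 2·12 = 24 ≡ 11 (mod 13).
    Then x = 159 + 228·11 = 2667, valid modulo lcm(228, 13) = 2964: x ≡ 2667 (mod 2964).
  Combine with x ≡ 0 (mod 5); new modulus lcm = 14820.
    Write x = 2667 + 2964·t and substitute into x ≡ 0 (mod 5): 2964·t ≡ 0 − 2667 = -2667 (mod 5).
    Reduce coefficients mod 5: 4·t ≡ 3 (mod 5).
    The inverse of 4 mod 5 is 4 (since 4·4 = 16 = 3·5 + 1), so t ≡ 4·3 = 12 ≡ 2 (mod 5).
    Then x = 2667 + 2964·2 = 8595, valid modulo lcm(2964, 5) = 14820: x ≡ 8595 (mod 14820).
Verify against each original: 8595 mod 19 = 7, 8595 mod 4 = 3, 8595 mod 3 = 0, 8595 mod 13 = 2, 8595 mod 5 = 0.

x ≡ 8595 (mod 14820).


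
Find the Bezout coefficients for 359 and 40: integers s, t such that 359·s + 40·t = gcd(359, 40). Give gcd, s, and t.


Euclidean algorithm on (359, 40) — divide until remainder is 0:
  359 = 8 · 40 + 39
  40 = 1 · 39 + 1
  39 = 39 · 1 + 0
gcd(359, 40) = 1.
Track Bezout coefficients alongside the remainders: start with r₀ = 359 = a·1 + b·0 (s = 1, t = 0) and r₁ = 40 = a·0 + b·1 (s = 0, t = 1); each new remainder r_{k+1} = r_{k-1} − q_k·r_k inherits s_{k+1} = s_{k-1} − q_k·s_k, t_{k+1} = t_{k-1} − q_k·t_k, so r_k = a·s_k + b·t_k at every step:
  q = 8: r = 39, s = 1 − 8·0 = 1, t = 0 − 8·1 = -8  (check: 359·1 + 40·(-8) = 39)
  q = 1: r = 1, s = 0 − 1·1 = -1, t = 1 − 1·(-8) = 9  (check: 359·(-1) + 40·9 = 1)
The row with r = 1 (the gcd) gives the Bezout coefficients s = -1, t = 9.
Result: 359 · (-1) + 40 · (9) = 1.

gcd(359, 40) = 1; s = -1, t = 9 (check: 359·(-1) + 40·9 = 1).


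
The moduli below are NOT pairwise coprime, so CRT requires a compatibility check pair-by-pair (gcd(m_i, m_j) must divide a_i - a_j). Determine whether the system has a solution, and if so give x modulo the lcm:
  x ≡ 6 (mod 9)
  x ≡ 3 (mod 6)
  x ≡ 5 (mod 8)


Moduli 9, 6, 8 are not pairwise coprime, so CRT works modulo lcm(m_i) when all pairwise compatibility conditions hold.
Pairwise compatibility: gcd(m_i, m_j) must divide a_i - a_j for every pair.
Merge one congruence at a time:
  Start: x ≡ 6 (mod 9).
  Combine with x ≡ 3 (mod 6): gcd(9, 6) = 3; 3 - 6 = -3, which IS divisible by 3, so compatible.
    Write x = 6 + 9·t and substitute into x ≡ 3 (mod 6): 9·t ≡ 3 − 6 = -3 (mod 6).
    Divide the congruence (and modulus) by g = 3: 3·t ≡ -1 (mod 2).
    Reduce coefficients mod 2: 1·t ≡ 1 (mod 2).
    So t ≡ 1 (mod 2).
    Then x = 6 + 9·1 = 15, valid modulo lcm(9, 6) = 18: x ≡ 15 (mod 18).
  Combine with x ≡ 5 (mod 8): gcd(18, 8) = 2; 5 - 15 = -10, which IS divisible by 2, so compatible.
    Write x = 15 + 18·t and substitute into x ≡ 5 (mod 8): 18·t ≡ 5 − 15 = -10 (mod 8).
    Divide the congruence (and modulus) by g = 2: 9·t ≡ -5 (mod 4).
    Reduce coefficients mod 4: 1·t ≡ 3 (mod 4).
    So t ≡ 3 (mod 4).
    Then x = 15 + 18·3 = 69, valid modulo lcm(18, 8) = 72: x ≡ 69 (mod 72).
Verify: 69 mod 9 = 6, 69 mod 6 = 3, 69 mod 8 = 5.

x ≡ 69 (mod 72).


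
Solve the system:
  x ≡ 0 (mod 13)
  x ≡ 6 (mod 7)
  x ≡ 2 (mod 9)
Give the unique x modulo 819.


Moduli 13, 7, 9 are pairwise coprime; by CRT there is a unique solution modulo M = 13 · 7 · 9 = 819.
Solve pairwise, accumulating the modulus:
  Start with x ≡ 0 (mod 13).
  Combine with x ≡ 6 (mod 7): since gcd(13, 7) = 1, we get a unique residue mod 91.
    Write x = 0 + 13·t and substitute into x ≡ 6 (mod 7): 13·t ≡ 6 − 0 = 6 (mod 7).
    Reduce coefficients mod 7: 6·t ≡ 6 (mod 7).
    The inverse of 6 mod 7 is 6 (since 6·6 = 36 = 5·7 + 1), so t ≡ 6·6 = 36 ≡ 1 (mod 7).
    Then x = 0 + 13·1 = 13, valid modulo lcm(13, 7) = 91: x ≡ 13 (mod 91).
  Combine with x ≡ 2 (mod 9): since gcd(91, 9) = 1, we get a unique residue mod 819.
    Write x = 13 + 91·t and substitute into x ≡ 2 (mod 9): 91·t ≡ 2 − 13 = -11 (mod 9).
    Reduce coefficients mod 9: 1·t ≡ 7 (mod 9).
    So t ≡ 7 (mod 9).
    Then x = 13 + 91·7 = 650, valid modulo lcm(91, 9) = 819: x ≡ 650 (mod 819).
Verify: 650 mod 13 = 0 ✓, 650 mod 7 = 6 ✓, 650 mod 9 = 2 ✓.

x ≡ 650 (mod 819).


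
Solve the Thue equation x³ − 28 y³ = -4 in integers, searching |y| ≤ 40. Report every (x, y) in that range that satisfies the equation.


The equation is x³ - 28y³ = -4. For fixed y, x³ = 28·y³ − 4, so a solution requires the RHS to be a perfect cube.
Strategy: iterate y from -40 to 40, compute RHS = 28·y³ − 4, and check whether it is a (positive or negative) perfect cube.
Check small values of y:
  y = 0: RHS = -4 is not a perfect cube.
  y = 1: RHS = 24 is not a perfect cube.
  y = -1: RHS = -32 is not a perfect cube.
  y = 2: RHS = 220 is not a perfect cube.
  y = -2: RHS = -228 is not a perfect cube.
  y = 3: RHS = 752 is not a perfect cube.
  y = -3: RHS = -760 is not a perfect cube.
Continuing the search up to |y| = 40 finds no solutions either.
No (x, y) in the scanned range satisfies the equation.

No integer solutions with |y| ≤ 40.


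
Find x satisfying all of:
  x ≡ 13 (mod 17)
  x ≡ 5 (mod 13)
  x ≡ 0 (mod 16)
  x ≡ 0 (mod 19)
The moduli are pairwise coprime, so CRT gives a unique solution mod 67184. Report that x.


Product of moduli M = 17 · 13 · 16 · 19 = 67184.
Merge one congruence at a time:
  Start: x ≡ 13 (mod 17).
  Combine with x ≡ 5 (mod 13); new modulus lcm = 221.
    Write x = 13 + 17·t and substitute into x ≡ 5 (mod 13): 17·t ≡ 5 − 13 = -8 (mod 13).
    Reduce coefficients mod 13: 4·t ≡ 5 (mod 13).
    The inverse of 4 mod 13 is 10 (since 4·10 = 40 = 3·13 + 1), so t ≡ 10·5 = 50 ≡ 11 (mod 13).
    Then x = 13 + 17·11 = 200, valid modulo lcm(17, 13) = 221: x ≡ 200 (mod 221).
  Combine with x ≡ 0 (mod 16); new modulus lcm = 3536.
    Write x = 200 + 221·t and substitute into x ≡ 0 (mod 16): 221·t ≡ 0 − 200 = -200 (mod 16).
    Reduce coefficients mod 16: 13·t ≡ 8 (mod 16).
    The inverse of 13 mod 16 is 5 (since 13·5 = 65 = 4·16 + 1), so t ≡ 5·8 = 40 ≡ 8 (mod 16).
    Then x = 200 + 221·8 = 1968, valid modulo lcm(221, 16) = 3536: x ≡ 1968 (mod 3536).
  Combine with x ≡ 0 (mod 19); new modulus lcm = 67184.
    Write x = 1968 + 3536·t and substitute into x ≡ 0 (mod 19): 3536·t ≡ 0 − 1968 = -1968 (mod 19).
    Reduce coefficients mod 19: 2·t ≡ 8 (mod 19).
    The inverse of 2 mod 19 is 10 (since 2·10 = 20 = 1·19 + 1), so t ≡ 10·8 = 80 ≡ 4 (mod 19).
    Then x = 1968 + 3536·4 = 16112, valid modulo lcm(3536, 19) = 67184: x ≡ 16112 (mod 67184).
Verify against each original: 16112 mod 17 = 13, 16112 mod 13 = 5, 16112 mod 16 = 0, 16112 mod 19 = 0.

x ≡ 16112 (mod 67184).


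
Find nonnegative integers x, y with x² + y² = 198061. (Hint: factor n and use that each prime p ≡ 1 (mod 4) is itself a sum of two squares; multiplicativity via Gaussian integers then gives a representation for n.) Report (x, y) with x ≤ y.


Step 1: Factor n = 198061 = 37 · 53 · 101.
Step 2: Check the mod-4 condition on each prime factor: 37 ≡ 1 (mod 4), exponent 1; 53 ≡ 1 (mod 4), exponent 1; 101 ≡ 1 (mod 4), exponent 1.
All primes ≡ 3 (mod 4) appear to even exponent (or don't appear), so by the two-squares theorem n IS expressible as a sum of two squares.
Step 3: Build a representation. Here n = 37 · 53 · 101 is a product of primes ≡ 1 (mod 4). Each prime p ≡ 1 (mod 4) is itself a sum of two squares; find a² by testing p − a² for a perfect square:
  37: 37 − 1² = 36 = 6² ⇒ 37 = 1² + 6².
  53: 53 − 1² = 52, 53 − 2² = 49 = 7² ⇒ 53 = 2² + 7².
  101: 101 − 1² = 100 = 10² ⇒ 101 = 1² + 10².
  Combine using the Brahmagupta–Fibonacci identity (a² + b²)(c² + d²) = (ac − bd)² + (ad + bc)² = (ac + bd)² + (ad − bc)²:
  37 · 53 = 1961: from (1² + 6²)(2² + 7²), take (1·2 − 6·7, 1·7 + 6·2) = (2 − 42, 7 + 12) = (-40, 19); dropping signs (only squares matter) gives (40, 19); check 40² + 19² = 1600 + 361 = 1961 ✓.
  1961 · 101 = 198061: from (40² + 19²)(1² + 10²), take (40·1 − 19·10, 40·10 + 19·1) = (40 − 190, 400 + 19) = (-150, 419); dropping signs (only squares matter) gives (150, 419); check 150² + 419² = 22500 + 175561 = 198061 ✓.
Step 4: Order so x ≤ y and verify: 150² + 419² = 22500 + 175561 = 198061 = n. ✓

n = 198061 = 150² + 419² (one valid representation with x ≤ y).


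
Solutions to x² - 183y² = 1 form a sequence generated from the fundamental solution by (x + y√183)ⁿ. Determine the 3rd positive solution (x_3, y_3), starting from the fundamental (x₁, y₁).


Step 1: Find the fundamental solution (x₁, y₁) of x² - 183y² = 1.
  Expand √183 as a continued fraction. a₀ = ⌊√183⌋ = 13; iterate m_{k+1} = d_k·a_k − m_k, d_{k+1} = (183 − m_{k+1}²)/d_k, a_{k+1} = ⌊(a₀ + m_{k+1})/d_{k+1}⌋ (starting m₀ = 0, d₀ = 1), with convergents p_k = a_k·p_{k-1} + p_{k-2}, q_k = a_k·q_{k-1} + q_{k-2} (p₋₁ = 1, q₋₁ = 0):
  k = 0: a₀ = 13; p₀/q₀ = 13/1; p₀² − 183·q₀² = 169 − 183 = -14.
  k = 1: m = 13, d = 14, a = ⌊(13 + 13)/14⌋ = 1; p/q = (1·13 + 1)/(1·1 + 0) = 14/1; p² − 183·q² = 196 − 183 = 13.
  k = 2: m = 1, d = 13, a = ⌊(13 + 1)/13⌋ = 1; p/q = (1·14 + 13)/(1·1 + 1) = 27/2; p² − 183·q² = 729 − 732 = -3.
  k = 3: m = 12, d = 3, a = ⌊(13 + 12)/3⌋ = 8; p/q = (8·27 + 14)/(8·2 + 1) = 230/17; p² − 183·q² = 52900 − 52887 = 13.
  k = 4: m = 12, d = 13, a = ⌊(13 + 12)/13⌋ = 1; p/q = (1·230 + 27)/(1·17 + 2) = 257/19; p² − 183·q² = 66049 − 66063 = -14.
  k = 5: m = 1, d = 14, a = ⌊(13 + 1)/14⌋ = 1; p/q = (1·257 + 230)/(1·19 + 17) = 487/36; p² − 183·q² = 237169 − 237168 = 1.
  The first convergent with p² − 183·q² = 1 gives the fundamental solution (x₁, y₁) = (487, 36).
Step 2: Apply the recurrence (x_{n+1}, y_{n+1}) = (x₁x_n + 183y₁y_n, x₁y_n + y₁x_n) repeatedly.
  From (x_1, y_1) = (487, 36): x_2 = 487·487 + 183·36·36 = 474337; y_2 = 487·36 + 36·487 = 35064.
  From (x_2, y_2) = (474337, 35064): x_3 = 487·474337 + 183·36·35064 = 462003751; y_3 = 487·35064 + 36·474337 = 34152300.
Step 3: Verify x_3² - 183·y_3² = 213447465938070001 - 213447465938070000 = 1 (should be 1). ✓

(x_1, y_1) = (487, 36); (x_3, y_3) = (462003751, 34152300).


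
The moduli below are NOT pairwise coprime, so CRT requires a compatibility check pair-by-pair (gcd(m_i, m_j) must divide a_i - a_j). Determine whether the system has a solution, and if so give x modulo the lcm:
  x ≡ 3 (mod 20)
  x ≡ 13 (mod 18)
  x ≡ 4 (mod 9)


Moduli 20, 18, 9 are not pairwise coprime, so CRT works modulo lcm(m_i) when all pairwise compatibility conditions hold.
Pairwise compatibility: gcd(m_i, m_j) must divide a_i - a_j for every pair.
Merge one congruence at a time:
  Start: x ≡ 3 (mod 20).
  Combine with x ≡ 13 (mod 18): gcd(20, 18) = 2; 13 - 3 = 10, which IS divisible by 2, so compatible.
    Write x = 3 + 20·t and substitute into x ≡ 13 (mod 18): 20·t ≡ 13 − 3 = 10 (mod 18).
    Divide the congruence (and modulus) by g = 2: 10·t ≡ 5 (mod 9).
    Reduce coefficients mod 9: 1·t ≡ 5 (mod 9).
    So t ≡ 5 (mod 9).
    Then x = 3 + 20·5 = 103, valid modulo lcm(20, 18) = 180: x ≡ 103 (mod 180).
  Combine with x ≡ 4 (mod 9): gcd(180, 9) = 9; 4 - 103 = -99, which IS divisible by 9, so compatible.
    Write x = 103 + 180·t and substitute into x ≡ 4 (mod 9): 180·t ≡ 4 − 103 = -99 (mod 9).
    Divide the congruence (and modulus) by g = 9: 20·t ≡ -11 (mod 1).
    Modulo 1 every t works; take t = 0.
    Then x = 103 + 180·0 = 103, valid modulo lcm(180, 9) = 180: x ≡ 103 (mod 180).
Verify: 103 mod 20 = 3, 103 mod 18 = 13, 103 mod 9 = 4.

x ≡ 103 (mod 180).


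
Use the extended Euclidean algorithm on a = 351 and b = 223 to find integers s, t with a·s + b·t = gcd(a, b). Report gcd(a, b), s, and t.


Euclidean algorithm on (351, 223) — divide until remainder is 0:
  351 = 1 · 223 + 128
  223 = 1 · 128 + 95
  128 = 1 · 95 + 33
  95 = 2 · 33 + 29
  33 = 1 · 29 + 4
  29 = 7 · 4 + 1
  4 = 4 · 1 + 0
gcd(351, 223) = 1.
Track Bezout coefficients alongside the remainders: start with r₀ = 351 = a·1 + b·0 (s = 1, t = 0) and r₁ = 223 = a·0 + b·1 (s = 0, t = 1); each new remainder r_{k+1} = r_{k-1} − q_k·r_k inherits s_{k+1} = s_{k-1} − q_k·s_k, t_{k+1} = t_{k-1} − q_k·t_k, so r_k = a·s_k + b·t_k at every step:
  q = 1: r = 128, s = 1 − 1·0 = 1, t = 0 − 1·1 = -1  (check: 351·1 + 223·(-1) = 128)
  q = 1: r = 95, s = 0 − 1·1 = -1, t = 1 − 1·(-1) = 2  (check: 351·(-1) + 223·2 = 95)
  q = 1: r = 33, s = 1 − 1·(-1) = 2, t = -1 − 1·2 = -3  (check: 351·2 + 223·(-3) = 33)
  q = 2: r = 29, s = -1 − 2·2 = -5, t = 2 − 2·(-3) = 8  (check: 351·(-5) + 223·8 = 29)
  q = 1: r = 4, s = 2 − 1·(-5) = 7, t = -3 − 1·8 = -11  (check: 351·7 + 223·(-11) = 4)
  q = 7: r = 1, s = -5 − 7·7 = -54, t = 8 − 7·(-11) = 85  (check: 351·(-54) + 223·85 = 1)
The row with r = 1 (the gcd) gives the Bezout coefficients s = -54, t = 85.
Result: 351 · (-54) + 223 · (85) = 1.

gcd(351, 223) = 1; s = -54, t = 85 (check: 351·(-54) + 223·85 = 1).


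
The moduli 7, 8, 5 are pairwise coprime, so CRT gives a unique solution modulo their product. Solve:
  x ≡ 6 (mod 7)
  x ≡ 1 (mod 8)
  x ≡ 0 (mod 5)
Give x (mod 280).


Moduli 7, 8, 5 are pairwise coprime; by CRT there is a unique solution modulo M = 7 · 8 · 5 = 280.
Solve pairwise, accumulating the modulus:
  Start with x ≡ 6 (mod 7).
  Combine with x ≡ 1 (mod 8): since gcd(7, 8) = 1, we get a unique residue mod 56.
    Write x = 6 + 7·t and substitute into x ≡ 1 (mod 8): 7·t ≡ 1 − 6 = -5 (mod 8).
    Reduce coefficients mod 8: 7·t ≡ 3 (mod 8).
    The inverse of 7 mod 8 is 7 (since 7·7 = 49 = 6·8 + 1), so t ≡ 7·3 = 21 ≡ 5 (mod 8).
    Then x = 6 + 7·5 = 41, valid modulo lcm(7, 8) = 56: x ≡ 41 (mod 56).
  Combine with x ≡ 0 (mod 5): since gcd(56, 5) = 1, we get a unique residue mod 280.
    Write x = 41 + 56·t and substitute into x ≡ 0 (mod 5): 56·t ≡ 0 − 41 = -41 (mod 5).
    Reduce coefficients mod 5: 1·t ≡ 4 (mod 5).
    So t ≡ 4 (mod 5).
    Then x = 41 + 56·4 = 265, valid modulo lcm(56, 5) = 280: x ≡ 265 (mod 280).
Verify: 265 mod 7 = 6 ✓, 265 mod 8 = 1 ✓, 265 mod 5 = 0 ✓.

x ≡ 265 (mod 280).


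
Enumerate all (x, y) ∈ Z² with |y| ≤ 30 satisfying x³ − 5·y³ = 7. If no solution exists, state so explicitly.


The equation is x³ - 5y³ = 7. For fixed y, x³ = 5·y³ + 7, so a solution requires the RHS to be a perfect cube.
Strategy: iterate y from -30 to 30, compute RHS = 5·y³ + 7, and check whether it is a (positive or negative) perfect cube.
Check small values of y:
  y = 0: RHS = 7 is not a perfect cube.
  y = 1: RHS = 12 is not a perfect cube.
  y = -1: RHS = 2 is not a perfect cube.
  y = 2: RHS = 47 is not a perfect cube.
  y = -2: RHS = -33 is not a perfect cube.
  y = 3: RHS = 142 is not a perfect cube.
  y = -3: RHS = -128 is not a perfect cube.
Continuing the search up to |y| = 30 finds no solutions either.
No (x, y) in the scanned range satisfies the equation.

No integer solutions with |y| ≤ 30.


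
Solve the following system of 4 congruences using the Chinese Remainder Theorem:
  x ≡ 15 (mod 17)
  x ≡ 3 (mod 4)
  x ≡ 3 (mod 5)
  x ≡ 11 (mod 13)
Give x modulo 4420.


Product of moduli M = 17 · 4 · 5 · 13 = 4420.
Merge one congruence at a time:
  Start: x ≡ 15 (mod 17).
  Combine with x ≡ 3 (mod 4); new modulus lcm = 68.
    Write x = 15 + 17·t and substitute into x ≡ 3 (mod 4): 17·t ≡ 3 − 15 = -12 (mod 4).
    Reduce coefficients mod 4: 1·t ≡ 0 (mod 4).
    So t ≡ 0 (mod 4).
    Then x = 15 + 17·0 = 15, valid modulo lcm(17, 4) = 68: x ≡ 15 (mod 68).
  Combine with x ≡ 3 (mod 5); new modulus lcm = 340.
    Write x = 15 + 68·t and substitute into x ≡ 3 (mod 5): 68·t ≡ 3 − 15 = -12 (mod 5).
    Reduce coefficients mod 5: 3·t ≡ 3 (mod 5).
    The inverse of 3 mod 5 is 2 (since 3·2 = 6 = 1·5 + 1), so t ≡ 2·3 = 6 ≡ 1 (mod 5).
    Then x = 15 + 68·1 = 83, valid modulo lcm(68, 5) = 340: x ≡ 83 (mod 340).
  Combine with x ≡ 11 (mod 13); new modulus lcm = 4420.
    Write x = 83 + 340·t and substitute into x ≡ 11 (mod 13): 340·t ≡ 11 − 83 = -72 (mod 13).
    Reduce coefficients mod 13: 2·t ≡ 6 (mod 13).
    The inverse of 2 mod 13 is 7 (since 2·7 = 14 = 1·13 + 1), so t ≡ 7·6 = 42 ≡ 3 (mod 13).
    Then x = 83 + 340·3 = 1103, valid modulo lcm(340, 13) = 4420: x ≡ 1103 (mod 4420).
Verify against each original: 1103 mod 17 = 15, 1103 mod 4 = 3, 1103 mod 5 = 3, 1103 mod 13 = 11.

x ≡ 1103 (mod 4420).


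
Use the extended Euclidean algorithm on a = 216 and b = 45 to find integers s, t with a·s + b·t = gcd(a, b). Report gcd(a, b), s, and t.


Euclidean algorithm on (216, 45) — divide until remainder is 0:
  216 = 4 · 45 + 36
  45 = 1 · 36 + 9
  36 = 4 · 9 + 0
gcd(216, 45) = 9.
Track Bezout coefficients alongside the remainders: start with r₀ = 216 = a·1 + b·0 (s = 1, t = 0) and r₁ = 45 = a·0 + b·1 (s = 0, t = 1); each new remainder r_{k+1} = r_{k-1} − q_k·r_k inherits s_{k+1} = s_{k-1} − q_k·s_k, t_{k+1} = t_{k-1} − q_k·t_k, so r_k = a·s_k + b·t_k at every step:
  q = 4: r = 36, s = 1 − 4·0 = 1, t = 0 − 4·1 = -4  (check: 216·1 + 45·(-4) = 36)
  q = 1: r = 9, s = 0 − 1·1 = -1, t = 1 − 1·(-4) = 5  (check: 216·(-1) + 45·5 = 9)
The row with r = 9 (the gcd) gives the Bezout coefficients s = -1, t = 5.
Result: 216 · (-1) + 45 · (5) = 9.

gcd(216, 45) = 9; s = -1, t = 5 (check: 216·(-1) + 45·5 = 9).


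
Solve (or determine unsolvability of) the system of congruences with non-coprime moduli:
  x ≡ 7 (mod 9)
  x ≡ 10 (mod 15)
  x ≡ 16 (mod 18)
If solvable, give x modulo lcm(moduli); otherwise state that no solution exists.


Moduli 9, 15, 18 are not pairwise coprime, so CRT works modulo lcm(m_i) when all pairwise compatibility conditions hold.
Pairwise compatibility: gcd(m_i, m_j) must divide a_i - a_j for every pair.
Merge one congruence at a time:
  Start: x ≡ 7 (mod 9).
  Combine with x ≡ 10 (mod 15): gcd(9, 15) = 3; 10 - 7 = 3, which IS divisible by 3, so compatible.
    Write x = 7 + 9·t and substitute into x ≡ 10 (mod 15): 9·t ≡ 10 − 7 = 3 (mod 15).
    Divide the congruence (and modulus) by g = 3: 3·t ≡ 1 (mod 5).
    The inverse of 3 mod 5 is 2 (since 3·2 = 6 = 1·5 + 1), so t ≡ 2·1 = 2 ≡ 2 (mod 5).
    Then x = 7 + 9·2 = 25, valid modulo lcm(9, 15) = 45: x ≡ 25 (mod 45).
  Combine with x ≡ 16 (mod 18): gcd(45, 18) = 9; 16 - 25 = -9, which IS divisible by 9, so compatible.
    Write x = 25 + 45·t and substitute into x ≡ 16 (mod 18): 45·t ≡ 16 − 25 = -9 (mod 18).
    Divide the congruence (and modulus) by g = 9: 5·t ≡ -1 (mod 2).
    Reduce coefficients mod 2: 1·t ≡ 1 (mod 2).
    So t ≡ 1 (mod 2).
    Then x = 25 + 45·1 = 70, valid modulo lcm(45, 18) = 90: x ≡ 70 (mod 90).
Verify: 70 mod 9 = 7, 70 mod 15 = 10, 70 mod 18 = 16.

x ≡ 70 (mod 90).


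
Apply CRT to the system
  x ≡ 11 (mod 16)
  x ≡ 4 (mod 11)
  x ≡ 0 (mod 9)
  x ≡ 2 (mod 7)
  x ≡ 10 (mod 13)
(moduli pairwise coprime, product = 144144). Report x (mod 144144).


Product of moduli M = 16 · 11 · 9 · 7 · 13 = 144144.
Merge one congruence at a time:
  Start: x ≡ 11 (mod 16).
  Combine with x ≡ 4 (mod 11); new modulus lcm = 176.
    Write x = 11 + 16·t and substitute into x ≡ 4 (mod 11): 16·t ≡ 4 − 11 = -7 (mod 11).
    Reduce coefficients mod 11: 5·t ≡ 4 (mod 11).
    The inverse of 5 mod 11 is 9 (since 5·9 = 45 = 4·11 + 1), so t ≡ 9·4 = 36 ≡ 3 (mod 11).
    Then x = 11 + 16·3 = 59, valid modulo lcm(16, 11) = 176: x ≡ 59 (mod 176).
  Combine with x ≡ 0 (mod 9); new modulus lcm = 1584.
    Write x = 59 + 176·t and substitute into x ≡ 0 (mod 9): 176·t ≡ 0 − 59 = -59 (mod 9).
    Reduce coefficients mod 9: 5·t ≡ 4 (mod 9).
    The inverse of 5 mod 9 is 2 (since 5·2 = 10 = 1·9 + 1), so t ≡ 2·4 = 8 ≡ 8 (mod 9).
    Then x = 59 + 176·8 = 1467, valid modulo lcm(176, 9) = 1584: x ≡ 1467 (mod 1584).
  Combine with x ≡ 2 (mod 7); new modulus lcm = 11088.
    Write x = 1467 + 1584·t and substitute into x ≡ 2 (mod 7): 1584·t ≡ 2 − 1467 = -1465 (mod 7).
    Reduce coefficients mod 7: 2·t ≡ 5 (mod 7).
    The inverse of 2 mod 7 is 4 (since 2·4 = 8 = 1·7 + 1), so t ≡ 4·5 = 20 ≡ 6 (mod 7).
    Then x = 1467 + 1584·6 = 10971, valid modulo lcm(1584, 7) = 11088: x ≡ 10971 (mod 11088).
  Combine with x ≡ 10 (mod 13); new modulus lcm = 144144.
    Write x = 10971 + 11088·t and substitute into x ≡ 10 (mod 13): 11088·t ≡ 10 − 10971 = -10961 (mod 13).
    Reduce coefficients mod 13: 12·t ≡ 11 (mod 13).
    The inverse of 12 mod 13 is 12 (since 12·12 = 144 = 11·13 + 1), so t ≡ 12·11 = 132 ≡ 2 (mod 13).
    Then x = 10971 + 11088·2 = 33147, valid modulo lcm(11088, 13) = 144144: x ≡ 33147 (mod 144144).
Verify against each original: 33147 mod 16 = 11, 33147 mod 11 = 4, 33147 mod 9 = 0, 33147 mod 7 = 2, 33147 mod 13 = 10.

x ≡ 33147 (mod 144144).


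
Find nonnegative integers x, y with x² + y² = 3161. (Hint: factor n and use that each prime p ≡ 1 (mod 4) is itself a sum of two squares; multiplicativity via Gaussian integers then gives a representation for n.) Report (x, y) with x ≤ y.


Step 1: Factor n = 3161 = 29 · 109.
Step 2: Check the mod-4 condition on each prime factor: 29 ≡ 1 (mod 4), exponent 1; 109 ≡ 1 (mod 4), exponent 1.
All primes ≡ 3 (mod 4) appear to even exponent (or don't appear), so by the two-squares theorem n IS expressible as a sum of two squares.
Step 3: Build a representation. Here n = 29 · 109 is a product of primes ≡ 1 (mod 4). Each prime p ≡ 1 (mod 4) is itself a sum of two squares; find a² by testing p − a² for a perfect square:
  29: 29 − 1² = 28, 29 − 2² = 25 = 5² ⇒ 29 = 2² + 5².
  109: 109 − 1² = 108, 109 − 2² = 105, 109 − 3² = 100 = 10² ⇒ 109 = 3² + 10².
  Combine using the Brahmagupta–Fibonacci identity (a² + b²)(c² + d²) = (ac − bd)² + (ad + bc)² = (ac + bd)² + (ad − bc)²:
  29 · 109 = 3161: from (2² + 5²)(3² + 10²), take (2·3 − 5·10, 2·10 + 5·3) = (6 − 50, 20 + 15) = (-44, 35); dropping signs (only squares matter) gives (44, 35); check 44² + 35² = 1936 + 1225 = 3161 ✓.
Step 4: Order so x ≤ y and verify: 35² + 44² = 1225 + 1936 = 3161 = n. ✓

n = 3161 = 35² + 44² (one valid representation with x ≤ y).
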